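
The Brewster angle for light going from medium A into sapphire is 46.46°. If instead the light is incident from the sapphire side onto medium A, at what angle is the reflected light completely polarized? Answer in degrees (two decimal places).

tan θ_B' = n₁/n₂ = 1/tan θ_B, so θ_B' = 90° − θ_B.
θ_B' = 90° − 46.46° = 43.54°.

θ_B' ≈ 43.54°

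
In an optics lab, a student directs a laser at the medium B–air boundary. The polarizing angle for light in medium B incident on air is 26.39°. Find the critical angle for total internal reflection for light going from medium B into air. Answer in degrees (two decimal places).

θ_c ≈ 29.75°

n₂/n₁ = tan 26.39° = 0.4962; the critical angle satisfies sin θ_c = n₂/n₁.
θ_c = arcsin(0.4962) = 29.75°.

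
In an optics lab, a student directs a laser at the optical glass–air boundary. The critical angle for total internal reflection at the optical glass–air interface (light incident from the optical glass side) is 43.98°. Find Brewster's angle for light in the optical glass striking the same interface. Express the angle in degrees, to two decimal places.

θ_B ≈ 34.78°

At the critical angle sin θ_c = n₂/n₁, giving n₂/n₁ = sin 43.98° = 0.6944.
Then tan θ_B = n₂/n₁ = 0.6944, so θ_B = arctan 0.6944 = 34.78°.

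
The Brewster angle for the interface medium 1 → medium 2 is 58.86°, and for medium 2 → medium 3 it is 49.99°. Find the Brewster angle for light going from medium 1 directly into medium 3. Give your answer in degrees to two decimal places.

θ_B ≈ 63.11°

Each Brewster angle gives a ratio: n₂/n₁ = tan 58.86° = 1.6551, n₃/n₂ = tan 49.99° = 1.1913.
So n₃/n₁ = (n₂/n₁)(n₃/n₂) = 1.6551 × 1.1913 = 1.9718.
θ_B(1→3) = arctan(1.9718) = 63.11°.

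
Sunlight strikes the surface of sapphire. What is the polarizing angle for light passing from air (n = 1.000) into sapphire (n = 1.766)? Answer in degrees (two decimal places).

θ_B ≈ 60.48°

At Brewster's angle the reflected and refracted rays are perpendicular, which with Snell's law gives tan θ_B = n₂/n₁.
Brewster's condition: tan θ_B = n₂/n₁ = 1.766/1.000 = 1.7660.
θ_B = arctan(1.7660) = 60.48°.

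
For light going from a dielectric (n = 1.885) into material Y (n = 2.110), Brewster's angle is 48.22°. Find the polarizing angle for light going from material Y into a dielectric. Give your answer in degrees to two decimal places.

θ_B' ≈ 41.78°

The two Brewster angles are complementary: θ_B' = 90° − θ_B = 90° − 48.22° = 41.78°.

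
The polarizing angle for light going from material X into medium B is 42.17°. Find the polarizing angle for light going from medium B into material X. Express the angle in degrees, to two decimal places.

θ_B' ≈ 47.83°

Reversing the direction swaps n₁ and n₂, so tan θ_B' = 1/tan θ_B and θ_B' = 90° − θ_B.
Hence θ_B' = 90° − 42.17° = 47.83°.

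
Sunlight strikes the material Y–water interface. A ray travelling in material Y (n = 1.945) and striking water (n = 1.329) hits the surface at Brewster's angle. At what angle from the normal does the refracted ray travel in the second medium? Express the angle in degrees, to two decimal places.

tan θ_B = n₂/n₁ = 1.329/1.945 = 0.6833, so θ_B = 34.34°.
Since θ_B + θ_t = 90° at Brewster incidence, θ_t = 90° − 34.34° = 55.66°.

θ_t ≈ 55.66°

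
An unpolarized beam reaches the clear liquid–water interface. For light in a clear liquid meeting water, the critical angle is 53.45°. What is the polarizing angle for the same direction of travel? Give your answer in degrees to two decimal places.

n₂/n₁ = sin θ_c = sin 53.45° = 0.8033.
tan θ_B equals the same ratio, so θ_B = arctan(0.8033) = 38.78°.

θ_B ≈ 38.78°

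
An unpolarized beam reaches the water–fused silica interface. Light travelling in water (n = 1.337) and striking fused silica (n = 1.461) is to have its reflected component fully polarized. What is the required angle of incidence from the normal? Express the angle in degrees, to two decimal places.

θ_B ≈ 47.54°

The reflected p-component vanishes when tan θ_B = n₂/n₁.
Here n₂/n₁ = 1.461/1.337 = 1.0927, and Brewster's law gives tan θ_B = n₂/n₁.
So θ_B = arctan 1.0927 = 47.54°.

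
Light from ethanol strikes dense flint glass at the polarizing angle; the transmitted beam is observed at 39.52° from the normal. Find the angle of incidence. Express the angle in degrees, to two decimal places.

Since the reflected and refracted rays are at right angles at the polarizing angle, θ_B + θ_t = 90°.
So θ_B = 90° − θ_t = 90° − 39.52° = 50.48°.

θ_B ≈ 50.48°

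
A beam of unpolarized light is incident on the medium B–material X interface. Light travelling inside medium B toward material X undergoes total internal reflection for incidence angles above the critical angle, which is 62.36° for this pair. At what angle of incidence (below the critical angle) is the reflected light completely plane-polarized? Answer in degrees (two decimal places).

sin θ_c = n₂/n₁, so n₂/n₁ = sin 62.36° = 0.8859.
Brewster: tan θ_B = n₂/n₁ = 0.8859.
θ_B = arctan(0.8859) = 41.54°.

θ_B ≈ 41.54°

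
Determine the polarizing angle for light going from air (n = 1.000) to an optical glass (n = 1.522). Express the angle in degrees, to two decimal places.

θ_B ≈ 56.69°

tan θ_B = n₂/n₁ = 1.522/1.000 = 1.5220.
θ_B = arctan(1.5220) = 56.69°.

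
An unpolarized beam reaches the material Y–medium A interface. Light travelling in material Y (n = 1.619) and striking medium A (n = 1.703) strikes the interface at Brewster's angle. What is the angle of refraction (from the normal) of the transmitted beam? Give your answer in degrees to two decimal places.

θ_B = arctan(n₂/n₁) = arctan(1.703/1.619) = 46.45°.
Since θ_B + θ_t = 90° at Brewster incidence, θ_t = 90° − 46.45° = 43.55°.

θ_t ≈ 43.55°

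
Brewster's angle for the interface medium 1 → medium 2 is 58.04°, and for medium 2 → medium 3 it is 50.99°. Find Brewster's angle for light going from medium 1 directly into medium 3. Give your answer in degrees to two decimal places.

θ_B ≈ 63.19°

n₂/n₁ = tan 58.04° = 1.6028 and n₃/n₂ = tan 50.99° = 1.2345.
So n₃/n₁ = (n₂/n₁)(n₃/n₂) = 1.6028 × 1.2345 = 1.9786.
θ_B(1→3) = arctan(1.9786) = 63.19°.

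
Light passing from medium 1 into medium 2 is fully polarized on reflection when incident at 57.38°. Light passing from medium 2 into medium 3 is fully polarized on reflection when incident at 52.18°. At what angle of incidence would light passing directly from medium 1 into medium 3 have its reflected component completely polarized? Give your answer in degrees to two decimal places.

Each Brewster angle gives a ratio: n₂/n₁ = tan 57.38° = 1.5625, n₃/n₂ = tan 52.18° = 1.2883.
So n₃/n₁ = (n₂/n₁)(n₃/n₂) = 1.5625 × 1.2883 = 2.0129.
θ_B(1→3) = arctan(2.0129) = 63.58°.

θ_B ≈ 63.58°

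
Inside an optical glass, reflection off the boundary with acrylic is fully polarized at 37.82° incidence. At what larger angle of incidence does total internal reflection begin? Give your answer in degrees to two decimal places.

θ_c ≈ 50.92°

tan θ_B = n₂/n₁ = tan 37.82° = 0.7762.
Total internal reflection: sin θ_c = n₂/n₁ = 0.7762.
θ_c = arcsin(0.7762) = 50.92°.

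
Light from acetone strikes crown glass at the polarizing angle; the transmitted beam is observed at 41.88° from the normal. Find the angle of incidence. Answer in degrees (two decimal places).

Brewster's condition makes the reflected and refracted beams perpendicular: θ_B + θ_t = 90°.
So θ_B = 90° − θ_t = 90° − 41.88° = 48.12°.

θ_B ≈ 48.12°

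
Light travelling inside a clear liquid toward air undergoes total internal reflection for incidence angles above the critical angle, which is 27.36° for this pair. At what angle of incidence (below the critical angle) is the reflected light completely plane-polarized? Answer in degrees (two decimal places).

θ_B ≈ 24.68°

At the critical angle sin θ_c = n₂/n₁, giving n₂/n₁ = sin 27.36° = 0.4596.
Then tan θ_B = n₂/n₁ = 0.4596, so θ_B = arctan 0.4596 = 24.68°.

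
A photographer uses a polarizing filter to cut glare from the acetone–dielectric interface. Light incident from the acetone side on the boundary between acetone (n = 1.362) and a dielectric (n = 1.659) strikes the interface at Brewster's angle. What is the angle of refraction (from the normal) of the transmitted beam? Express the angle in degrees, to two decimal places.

tan θ_B = n₂/n₁ = 1.659/1.362 = 1.2181, so θ_B = 50.61°.
The refracted ray is perpendicular to the reflected ray, so θ_t = 90° − θ_B = 39.39°.

θ_t ≈ 39.39°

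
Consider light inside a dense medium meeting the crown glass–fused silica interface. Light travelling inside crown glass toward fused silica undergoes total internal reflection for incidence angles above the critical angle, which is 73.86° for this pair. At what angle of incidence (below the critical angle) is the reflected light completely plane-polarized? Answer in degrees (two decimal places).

At the critical angle sin θ_c = n₂/n₁, giving n₂/n₁ = sin 73.86° = 0.9606.
Then tan θ_B = n₂/n₁ = 0.9606, so θ_B = arctan 0.9606 = 43.85°.

θ_B ≈ 43.85°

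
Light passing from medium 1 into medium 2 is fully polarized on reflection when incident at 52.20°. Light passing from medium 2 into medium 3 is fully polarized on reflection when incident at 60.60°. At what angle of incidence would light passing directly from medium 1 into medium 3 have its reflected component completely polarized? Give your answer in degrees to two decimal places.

n₂/n₁ = tan 52.20° = 1.2892 and n₃/n₂ = tan 60.60° = 1.7747.
n₃/n₁ = 2.2879. Then tan θ_B(1→3) = n₃/n₁, so θ_B(1→3) = arctan(2.2879) = 66.39°.

θ_B ≈ 66.39°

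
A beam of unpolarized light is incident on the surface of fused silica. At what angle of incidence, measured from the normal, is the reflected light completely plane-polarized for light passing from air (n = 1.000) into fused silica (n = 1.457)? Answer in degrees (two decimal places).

At Brewster's angle the reflected and refracted rays are perpendicular, which with Snell's law gives tan θ_B = n₂/n₁.
Here n₂/n₁ = 1.457/1.000 = 1.4570, and Brewster's law gives tan θ_B = n₂/n₁.
θ_B = arctan(1.4570) = 55.54°.

θ_B ≈ 55.54°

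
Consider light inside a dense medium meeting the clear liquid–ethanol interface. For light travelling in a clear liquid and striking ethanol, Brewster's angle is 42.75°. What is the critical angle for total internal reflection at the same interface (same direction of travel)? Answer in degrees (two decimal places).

θ_c ≈ 67.58°

From Brewster, n₂/n₁ = tan θ_B = tan 42.75° = 0.9244.
Then sin θ_c = n₂/n₁ = 0.9244, so θ_c = arcsin 0.9244 = 67.58°.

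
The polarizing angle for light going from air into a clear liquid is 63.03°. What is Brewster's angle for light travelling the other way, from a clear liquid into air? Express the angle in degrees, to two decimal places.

tan θ_B' = n₁/n₂ = 1/tan θ_B, so θ_B' = 90° − θ_B.
θ_B' = 90° − 63.03° = 26.97°.

θ_B' ≈ 26.97°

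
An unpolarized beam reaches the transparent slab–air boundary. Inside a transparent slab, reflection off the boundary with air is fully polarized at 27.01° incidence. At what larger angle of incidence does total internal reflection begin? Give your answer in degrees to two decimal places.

θ_c ≈ 30.65°

tan θ_B = n₂/n₁ = tan 27.01° = 0.5097.
Total internal reflection: sin θ_c = n₂/n₁ = 0.5097.
θ_c = arcsin(0.5097) = 30.65°.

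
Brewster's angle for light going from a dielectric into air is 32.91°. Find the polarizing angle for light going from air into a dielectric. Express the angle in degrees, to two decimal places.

θ_B' ≈ 57.09°

Reversing the direction swaps n₁ and n₂, so tan θ_B' = 1/tan θ_B and θ_B' = 90° − θ_B.
Hence θ_B' = 90° − 32.91° = 57.09°.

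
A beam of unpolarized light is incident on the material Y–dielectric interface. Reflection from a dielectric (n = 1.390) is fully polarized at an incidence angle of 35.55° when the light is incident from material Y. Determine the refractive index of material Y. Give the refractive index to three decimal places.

Full polarization of the reflected beam means tan θ_B = n₂/n₁, where n₁ is the incident medium (material Y).
n₁ = n₂ / tan θ_B = 1.390 / tan 35.55° = 1.945.

n ≈ 1.945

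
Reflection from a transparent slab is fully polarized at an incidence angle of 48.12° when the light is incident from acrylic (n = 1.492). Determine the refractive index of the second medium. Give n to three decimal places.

n ≈ 1.664

Brewster's law: tan θ_B = n₂/n₁ (light incident in acrylic, refracted into a transparent slab).
n₂ = n₁ tan θ_B = 1.492 × tan 48.12° = 1.664.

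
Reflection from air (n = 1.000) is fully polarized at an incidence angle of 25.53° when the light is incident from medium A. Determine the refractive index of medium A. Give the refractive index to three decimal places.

Full polarization of the reflected beam means tan θ_B = n₂/n₁, where n₁ is the incident medium (medium A).
n₁ = n₂ / tan θ_B = 1.000 / tan 25.53° = 2.094.

n ≈ 2.094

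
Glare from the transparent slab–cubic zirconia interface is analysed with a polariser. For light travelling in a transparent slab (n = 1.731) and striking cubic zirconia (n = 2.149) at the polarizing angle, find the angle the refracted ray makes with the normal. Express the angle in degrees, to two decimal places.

First find Brewster's angle: tan θ_B = 2.149/1.731 = 1.2415, giving θ_B = 51.15°.
The refracted ray is perpendicular to the reflected ray, so θ_t = 90° − θ_B = 38.85°.

θ_t ≈ 38.85°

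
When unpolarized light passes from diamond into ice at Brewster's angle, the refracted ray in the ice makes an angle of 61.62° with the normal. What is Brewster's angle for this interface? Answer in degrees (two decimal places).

θ_B ≈ 28.38°

At Brewster's angle the reflected and refracted rays are perpendicular, so θ_B + θ_t = 90°.
θ_B = 90° − 61.62° = 28.38°.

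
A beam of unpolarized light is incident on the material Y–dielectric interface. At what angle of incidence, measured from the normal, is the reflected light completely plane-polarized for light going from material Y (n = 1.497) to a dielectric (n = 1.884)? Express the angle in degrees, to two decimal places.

θ_B ≈ 51.53°

The reflected p-component vanishes when tan θ_B = n₂/n₁.
Brewster's condition: tan θ_B = n₂/n₁ = 1.884/1.497 = 1.2585.
So θ_B = arctan 1.2585 = 51.53°.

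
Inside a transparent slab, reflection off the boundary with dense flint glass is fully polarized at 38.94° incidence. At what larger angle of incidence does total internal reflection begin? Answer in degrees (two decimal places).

From Brewster, n₂/n₁ = tan θ_B = tan 38.94° = 0.8081.
Then sin θ_c = n₂/n₁ = 0.8081, so θ_c = arcsin 0.8081 = 53.91°.

θ_c ≈ 53.91°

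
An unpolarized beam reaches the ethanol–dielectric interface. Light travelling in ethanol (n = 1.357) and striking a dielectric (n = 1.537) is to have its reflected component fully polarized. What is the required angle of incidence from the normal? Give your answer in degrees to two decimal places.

θ_B ≈ 48.56°

tan θ_B = n₂/n₁ = 1.537/1.357 = 1.1326. Taking the arctangent, θ_B = 48.56°.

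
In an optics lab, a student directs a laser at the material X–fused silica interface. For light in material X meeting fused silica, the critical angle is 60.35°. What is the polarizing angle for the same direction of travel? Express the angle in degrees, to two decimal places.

θ_B ≈ 40.99°

sin θ_c = n₂/n₁, so n₂/n₁ = sin 60.35° = 0.8691.
Brewster: tan θ_B = n₂/n₁ = 0.8691.
θ_B = arctan(0.8691) = 40.99°.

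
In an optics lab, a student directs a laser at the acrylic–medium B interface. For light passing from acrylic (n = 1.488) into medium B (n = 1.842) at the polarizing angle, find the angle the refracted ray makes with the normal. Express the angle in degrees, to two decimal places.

θ_t ≈ 38.93°

θ_B = arctan(n₂/n₁) = arctan(1.842/1.488) = 51.07°.
Since θ_B + θ_t = 90° at Brewster incidence, θ_t = 90° − 51.07° = 38.93°.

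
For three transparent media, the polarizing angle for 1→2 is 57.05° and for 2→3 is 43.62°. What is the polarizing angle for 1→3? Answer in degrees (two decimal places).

Each Brewster angle gives a ratio: n₂/n₁ = tan 57.05° = 1.5428, n₃/n₂ = tan 43.62° = 0.9530.
n₃/n₁ = 1.4702. Then tan θ_B(1→3) = n₃/n₁, so θ_B(1→3) = arctan(1.4702) = 55.78°.

θ_B ≈ 55.78°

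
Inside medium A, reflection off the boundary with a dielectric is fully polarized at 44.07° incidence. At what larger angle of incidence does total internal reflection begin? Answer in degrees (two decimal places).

tan θ_B = n₂/n₁ = tan 44.07° = 0.9681.
Total internal reflection: sin θ_c = n₂/n₁ = 0.9681.
θ_c = arcsin(0.9681) = 75.48°.

θ_c ≈ 75.48°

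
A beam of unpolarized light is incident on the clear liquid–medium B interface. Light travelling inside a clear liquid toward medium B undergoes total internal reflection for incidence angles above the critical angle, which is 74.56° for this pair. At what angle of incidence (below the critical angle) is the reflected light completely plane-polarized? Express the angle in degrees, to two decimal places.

θ_B ≈ 43.95°

At the critical angle sin θ_c = n₂/n₁, giving n₂/n₁ = sin 74.56° = 0.9639.
Then tan θ_B = n₂/n₁ = 0.9639, so θ_B = arctan 0.9639 = 43.95°.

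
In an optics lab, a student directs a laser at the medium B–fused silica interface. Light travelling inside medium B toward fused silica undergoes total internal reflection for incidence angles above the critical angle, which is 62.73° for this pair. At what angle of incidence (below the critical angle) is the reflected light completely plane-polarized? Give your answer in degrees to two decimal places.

θ_B ≈ 41.63°

n₂/n₁ = sin θ_c = sin 62.73° = 0.8889.
tan θ_B equals the same ratio, so θ_B = arctan(0.8889) = 41.63°.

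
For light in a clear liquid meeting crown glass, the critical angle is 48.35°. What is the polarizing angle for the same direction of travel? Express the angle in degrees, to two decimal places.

θ_B ≈ 36.77°

sin θ_c = n₂/n₁, so n₂/n₁ = sin 48.35° = 0.7472.
Brewster: tan θ_B = n₂/n₁ = 0.7472.
θ_B = arctan(0.7472) = 36.77°.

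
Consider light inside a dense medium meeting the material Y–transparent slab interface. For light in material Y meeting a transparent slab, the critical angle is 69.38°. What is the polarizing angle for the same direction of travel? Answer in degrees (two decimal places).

θ_B ≈ 43.10°

sin θ_c = n₂/n₁, so n₂/n₁ = sin 69.38° = 0.9359.
Brewster: tan θ_B = n₂/n₁ = 0.9359.
θ_B = arctan(0.9359) = 43.10°.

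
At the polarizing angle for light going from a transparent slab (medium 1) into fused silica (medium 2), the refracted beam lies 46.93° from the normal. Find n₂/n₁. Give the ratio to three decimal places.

At Brewster incidence θ_B = 90° − θ_t = 90° − 46.93° = 43.07°.
tan θ_B = n₂/n₁, so n₂/n₁ = tan 43.07° = 0.935.

n₂/n₁ ≈ 0.935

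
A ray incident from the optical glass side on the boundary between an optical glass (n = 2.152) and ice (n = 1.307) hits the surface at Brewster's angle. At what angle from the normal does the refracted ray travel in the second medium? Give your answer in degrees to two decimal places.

θ_B = arctan(n₂/n₁) = arctan(1.307/2.152) = 31.27°.
At Brewster's angle the reflected and refracted rays are perpendicular, so θ_t = 90° − θ_B = 90° − 31.27° = 58.73°.

θ_t ≈ 58.73°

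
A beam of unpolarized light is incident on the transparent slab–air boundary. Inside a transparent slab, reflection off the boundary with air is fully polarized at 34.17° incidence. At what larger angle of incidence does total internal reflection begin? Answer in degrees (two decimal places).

θ_c ≈ 42.75°

From Brewster, n₂/n₁ = tan θ_B = tan 34.17° = 0.6788.
Then sin θ_c = n₂/n₁ = 0.6788, so θ_c = arcsin 0.6788 = 42.75°.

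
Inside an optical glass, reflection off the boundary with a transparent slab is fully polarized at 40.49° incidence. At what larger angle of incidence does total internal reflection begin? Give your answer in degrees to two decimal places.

tan θ_B = n₂/n₁ = tan 40.49° = 0.8538.
Total internal reflection: sin θ_c = n₂/n₁ = 0.8538.
θ_c = arcsin(0.8538) = 58.63°.

θ_c ≈ 58.63°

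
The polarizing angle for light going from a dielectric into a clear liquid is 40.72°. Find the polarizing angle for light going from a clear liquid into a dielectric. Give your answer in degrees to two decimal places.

The two Brewster angles are complementary: θ_B' = 90° − θ_B = 90° − 40.72° = 49.28°.

θ_B' ≈ 49.28°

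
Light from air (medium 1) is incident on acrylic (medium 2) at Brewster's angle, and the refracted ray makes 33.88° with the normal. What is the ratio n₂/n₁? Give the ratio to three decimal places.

At Brewster incidence θ_B = 90° − θ_t = 90° − 33.88° = 56.12°.
tan θ_B = n₂/n₁, so n₂/n₁ = tan 56.12° = 1.489.

n₂/n₁ ≈ 1.489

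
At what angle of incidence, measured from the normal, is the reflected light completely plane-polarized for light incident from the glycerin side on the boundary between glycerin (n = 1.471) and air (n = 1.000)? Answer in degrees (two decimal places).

Brewster's condition: tan θ_B = n₂/n₁ = 1.000/1.471 = 0.6798. Taking the arctangent, θ_B = 34.21°.

θ_B ≈ 34.21°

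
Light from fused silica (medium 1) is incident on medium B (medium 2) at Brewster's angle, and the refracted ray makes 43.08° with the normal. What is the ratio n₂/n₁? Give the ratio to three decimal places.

θ_B + θ_t = 90°, so θ_B = 90° − 43.08° = 46.92°.
tan θ_B = n₂/n₁, so n₂/n₁ = tan 46.92° = 1.069.

n₂/n₁ ≈ 1.069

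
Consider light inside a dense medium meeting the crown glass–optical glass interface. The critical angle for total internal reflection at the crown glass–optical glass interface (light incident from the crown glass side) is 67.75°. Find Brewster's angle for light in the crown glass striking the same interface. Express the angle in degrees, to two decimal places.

θ_B ≈ 42.79°

sin θ_c = n₂/n₁, so n₂/n₁ = sin 67.75° = 0.9255.
Brewster: tan θ_B = n₂/n₁ = 0.9255.
θ_B = arctan(0.9255) = 42.79°.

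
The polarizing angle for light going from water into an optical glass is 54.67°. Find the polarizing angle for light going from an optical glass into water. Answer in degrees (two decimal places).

The two Brewster angles are complementary: θ_B' = 90° − θ_B = 90° − 54.67° = 35.33°.

θ_B' ≈ 35.33°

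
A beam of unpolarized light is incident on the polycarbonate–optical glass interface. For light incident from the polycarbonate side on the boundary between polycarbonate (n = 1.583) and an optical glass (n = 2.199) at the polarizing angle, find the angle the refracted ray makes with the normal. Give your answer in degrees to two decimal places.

θ_t ≈ 35.75°

tan θ_B = n₂/n₁ = 2.199/1.583 = 1.3891, so θ_B = 54.25°.
The refracted ray is perpendicular to the reflected ray, so θ_t = 90° − θ_B = 35.75°.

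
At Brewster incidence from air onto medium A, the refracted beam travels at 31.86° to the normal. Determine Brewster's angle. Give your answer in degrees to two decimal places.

Brewster's condition makes the reflected and refracted beams perpendicular: θ_B + θ_t = 90°.
θ_B = 90° − 31.86° = 58.14°.

θ_B ≈ 58.14°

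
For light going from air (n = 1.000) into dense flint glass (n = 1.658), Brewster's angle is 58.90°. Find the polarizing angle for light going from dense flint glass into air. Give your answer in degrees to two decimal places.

Reversing the direction swaps n₁ and n₂, so tan θ_B' = 1/tan θ_B and θ_B' = 90° − θ_B.
Hence θ_B' = 90° − 58.90° = 31.10°.

θ_B' ≈ 31.10°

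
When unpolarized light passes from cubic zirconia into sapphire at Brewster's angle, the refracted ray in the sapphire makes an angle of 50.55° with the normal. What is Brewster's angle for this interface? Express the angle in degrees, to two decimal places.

At Brewster's angle the reflected and refracted rays are perpendicular, so θ_B + θ_t = 90°.
So θ_B = 90° − θ_t = 90° − 50.55° = 39.45°.

θ_B ≈ 39.45°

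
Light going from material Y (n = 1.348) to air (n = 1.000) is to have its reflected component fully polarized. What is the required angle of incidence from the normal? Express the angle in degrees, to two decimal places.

tan θ_B = n₂/n₁ = 1.000/1.348 = 0.7418. Taking the arctangent, θ_B = 36.57°.

θ_B ≈ 36.57°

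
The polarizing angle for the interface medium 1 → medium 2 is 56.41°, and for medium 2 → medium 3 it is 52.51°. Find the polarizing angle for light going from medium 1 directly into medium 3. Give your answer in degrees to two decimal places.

θ_B ≈ 63.00°

tan θ_B(1→2) = n₂/n₁ = tan 56.41° = 1.5057.
tan θ_B(2→3) = n₃/n₂ = tan 52.51° = 1.3037.
n₃/n₁ = 1.9630. Then tan θ_B(1→3) = n₃/n₁, so θ_B(1→3) = arctan(1.9630) = 63.00°.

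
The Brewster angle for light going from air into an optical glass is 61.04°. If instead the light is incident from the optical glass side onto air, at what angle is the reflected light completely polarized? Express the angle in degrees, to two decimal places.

The two Brewster angles are complementary: θ_B' = 90° − θ_B = 90° − 61.04° = 28.96°.

θ_B' ≈ 28.96°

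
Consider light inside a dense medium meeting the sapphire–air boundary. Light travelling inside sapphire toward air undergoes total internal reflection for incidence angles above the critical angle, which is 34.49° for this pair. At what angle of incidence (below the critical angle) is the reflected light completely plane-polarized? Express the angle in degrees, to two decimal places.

sin θ_c = n₂/n₁, so n₂/n₁ = sin 34.49° = 0.5663.
Brewster: tan θ_B = n₂/n₁ = 0.5663.
θ_B = arctan(0.5663) = 29.52°.

θ_B ≈ 29.52°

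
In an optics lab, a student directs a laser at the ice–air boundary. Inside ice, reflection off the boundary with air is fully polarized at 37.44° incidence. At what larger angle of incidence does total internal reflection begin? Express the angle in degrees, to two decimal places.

n₂/n₁ = tan 37.44° = 0.7657; the critical angle satisfies sin θ_c = n₂/n₁.
θ_c = arcsin(0.7657) = 49.97°.

θ_c ≈ 49.97°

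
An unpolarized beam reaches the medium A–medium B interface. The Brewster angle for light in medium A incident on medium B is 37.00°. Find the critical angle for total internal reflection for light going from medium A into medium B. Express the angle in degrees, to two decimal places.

From Brewster, n₂/n₁ = tan θ_B = tan 37.00° = 0.7536.
Then sin θ_c = n₂/n₁ = 0.7536, so θ_c = arcsin 0.7536 = 48.90°.

θ_c ≈ 48.90°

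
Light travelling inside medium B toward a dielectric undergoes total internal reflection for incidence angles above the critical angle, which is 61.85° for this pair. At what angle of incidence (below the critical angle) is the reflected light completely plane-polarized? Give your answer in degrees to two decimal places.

n₂/n₁ = sin θ_c = sin 61.85° = 0.8817.
tan θ_B equals the same ratio, so θ_B = arctan(0.8817) = 41.40°.

θ_B ≈ 41.40°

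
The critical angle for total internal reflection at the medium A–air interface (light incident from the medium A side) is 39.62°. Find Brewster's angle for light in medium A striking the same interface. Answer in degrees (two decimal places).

θ_B ≈ 32.53°

sin θ_c = n₂/n₁, so n₂/n₁ = sin 39.62° = 0.6377.
Brewster: tan θ_B = n₂/n₁ = 0.6377.
θ_B = arctan(0.6377) = 32.53°.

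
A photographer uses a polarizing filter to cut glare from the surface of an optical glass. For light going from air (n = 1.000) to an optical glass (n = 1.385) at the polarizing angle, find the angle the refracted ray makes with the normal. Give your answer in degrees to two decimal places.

θ_t ≈ 35.83°

θ_B = arctan(n₂/n₁) = arctan(1.385/1.000) = 54.17°.
The refracted ray is perpendicular to the reflected ray, so θ_t = 90° − θ_B = 35.83°.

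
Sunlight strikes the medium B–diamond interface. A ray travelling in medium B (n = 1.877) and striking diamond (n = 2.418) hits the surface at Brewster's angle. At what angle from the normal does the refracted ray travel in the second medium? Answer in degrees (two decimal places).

tan θ_B = n₂/n₁ = 2.418/1.877 = 1.2882, so θ_B = 52.18°.
The refracted ray is perpendicular to the reflected ray, so θ_t = 90° − θ_B = 37.82°.

θ_t ≈ 37.82°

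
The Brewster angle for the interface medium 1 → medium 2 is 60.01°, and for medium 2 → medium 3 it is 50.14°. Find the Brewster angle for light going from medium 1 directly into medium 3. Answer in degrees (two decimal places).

Each Brewster angle gives a ratio: n₂/n₁ = tan 60.01° = 1.7327, n₃/n₂ = tan 50.14° = 1.1977.
Multiplying, n₃/n₁ = 1.7327 × 1.1977 = 2.0753, and θ_B(1→3) = arctan 2.0753 = 64.27°.

θ_B ≈ 64.27°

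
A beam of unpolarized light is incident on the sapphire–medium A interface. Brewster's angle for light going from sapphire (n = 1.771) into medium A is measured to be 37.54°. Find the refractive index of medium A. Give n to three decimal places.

n ≈ 1.361

Full polarization of the reflected beam means tan θ_B = n₂/n₁, where n₁ is the incident medium (sapphire).
n₂ = n₁ tan θ_B = 1.771 × tan 37.54° = 1.361.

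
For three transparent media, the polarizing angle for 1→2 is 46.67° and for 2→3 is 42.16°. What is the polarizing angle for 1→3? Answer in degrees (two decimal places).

θ_B ≈ 43.83°

Each Brewster angle gives a ratio: n₂/n₁ = tan 46.67° = 1.0601, n₃/n₂ = tan 42.16° = 0.9055.
n₃/n₁ = 0.9599. Then tan θ_B(1→3) = n₃/n₁, so θ_B(1→3) = arctan(0.9599) = 43.83°.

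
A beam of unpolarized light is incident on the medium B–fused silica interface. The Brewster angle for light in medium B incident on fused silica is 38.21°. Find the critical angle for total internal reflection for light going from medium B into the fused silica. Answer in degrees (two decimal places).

tan θ_B = n₂/n₁ = tan 38.21° = 0.7872.
Total internal reflection: sin θ_c = n₂/n₁ = 0.7872.
θ_c = arcsin(0.7872) = 51.93°.

θ_c ≈ 51.93°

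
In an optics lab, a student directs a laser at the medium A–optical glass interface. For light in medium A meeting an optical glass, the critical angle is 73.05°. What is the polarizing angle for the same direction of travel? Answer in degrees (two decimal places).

n₂/n₁ = sin θ_c = sin 73.05° = 0.9566.
tan θ_B equals the same ratio, so θ_B = arctan(0.9566) = 43.73°.

θ_B ≈ 43.73°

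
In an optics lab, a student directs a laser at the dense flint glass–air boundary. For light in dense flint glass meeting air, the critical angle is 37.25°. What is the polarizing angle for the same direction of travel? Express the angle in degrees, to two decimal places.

At the critical angle sin θ_c = n₂/n₁, giving n₂/n₁ = sin 37.25° = 0.6053.
Then tan θ_B = n₂/n₁ = 0.6053, so θ_B = arctan 0.6053 = 31.19°.

θ_B ≈ 31.19°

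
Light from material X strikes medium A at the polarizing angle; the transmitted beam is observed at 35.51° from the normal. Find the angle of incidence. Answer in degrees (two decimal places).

Since the reflected and refracted rays are at right angles at the polarizing angle, θ_B + θ_t = 90°.
So θ_B = 90° − θ_t = 90° − 35.51° = 54.49°.

θ_B ≈ 54.49°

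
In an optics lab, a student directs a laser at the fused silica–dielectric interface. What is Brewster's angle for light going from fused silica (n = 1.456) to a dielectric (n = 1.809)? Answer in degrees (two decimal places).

The reflected p-component vanishes when tan θ_B = n₂/n₁.
Here n₂/n₁ = 1.809/1.456 = 1.2424, and Brewster's law gives tan θ_B = n₂/n₁.
θ_B = arctan(1.2424) = 51.17°.

θ_B ≈ 51.17°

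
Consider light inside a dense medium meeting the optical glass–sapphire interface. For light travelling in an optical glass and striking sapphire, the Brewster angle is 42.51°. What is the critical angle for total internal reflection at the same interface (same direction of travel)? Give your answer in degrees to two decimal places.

θ_c ≈ 66.44°

From Brewster, n₂/n₁ = tan θ_B = tan 42.51° = 0.9167.
Then sin θ_c = n₂/n₁ = 0.9167, so θ_c = arcsin 0.9167 = 66.44°.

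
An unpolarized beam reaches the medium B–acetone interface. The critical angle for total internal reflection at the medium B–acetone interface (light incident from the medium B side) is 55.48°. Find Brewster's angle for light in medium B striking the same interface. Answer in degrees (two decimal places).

θ_B ≈ 39.49°

n₂/n₁ = sin θ_c = sin 55.48° = 0.8239.
tan θ_B equals the same ratio, so θ_B = arctan(0.8239) = 39.49°.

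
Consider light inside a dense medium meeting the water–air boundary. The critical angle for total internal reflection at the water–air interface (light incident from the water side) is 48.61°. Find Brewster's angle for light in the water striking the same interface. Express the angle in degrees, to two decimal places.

n₂/n₁ = sin θ_c = sin 48.61° = 0.7502.
tan θ_B equals the same ratio, so θ_B = arctan(0.7502) = 36.88°.

θ_B ≈ 36.88°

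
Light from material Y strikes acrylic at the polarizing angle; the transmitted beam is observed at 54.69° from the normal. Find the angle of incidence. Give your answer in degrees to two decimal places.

θ_B ≈ 35.31°

Brewster's condition makes the reflected and refracted beams perpendicular: θ_B + θ_t = 90°.
θ_B = 90° − 54.69° = 35.31°.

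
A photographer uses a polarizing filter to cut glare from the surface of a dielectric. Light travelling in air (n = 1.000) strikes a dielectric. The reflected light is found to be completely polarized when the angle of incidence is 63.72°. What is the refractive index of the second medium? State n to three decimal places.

Brewster's law: tan θ_B = n₂/n₁ (light incident in air, refracted into a dielectric).
n₂ = n₁ tan θ_B = 1.000 × tan 63.72° = 2.025.

n ≈ 2.025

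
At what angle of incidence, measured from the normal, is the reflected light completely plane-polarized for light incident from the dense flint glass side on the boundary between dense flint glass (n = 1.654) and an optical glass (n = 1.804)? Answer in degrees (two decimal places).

θ_B ≈ 47.48°

At Brewster's angle the reflected and refracted rays are perpendicular, which with Snell's law gives tan θ_B = n₂/n₁.
Here n₂/n₁ = 1.804/1.654 = 1.0907, and Brewster's law gives tan θ_B = n₂/n₁. Taking the arctangent, θ_B = 47.48°.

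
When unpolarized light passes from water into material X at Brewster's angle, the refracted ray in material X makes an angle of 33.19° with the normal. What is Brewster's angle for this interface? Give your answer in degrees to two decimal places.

Since the reflected and refracted rays are at right angles at the polarizing angle, θ_B + θ_t = 90°.
So θ_B = 90° − θ_t = 90° − 33.19° = 56.81°.

θ_B ≈ 56.81°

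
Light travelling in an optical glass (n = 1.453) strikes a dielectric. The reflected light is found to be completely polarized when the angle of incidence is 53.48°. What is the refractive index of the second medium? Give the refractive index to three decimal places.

Full polarization of the reflected beam means tan θ_B = n₂/n₁, where n₁ is the incident medium (an optical glass).
n₂ = n₁ tan θ_B = 1.453 × tan 53.48° = 1.962.

n ≈ 1.962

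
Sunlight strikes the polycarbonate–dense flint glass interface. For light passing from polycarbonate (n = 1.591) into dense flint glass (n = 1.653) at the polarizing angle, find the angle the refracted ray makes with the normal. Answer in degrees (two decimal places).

θ_t ≈ 43.91°

tan θ_B = n₂/n₁ = 1.653/1.591 = 1.0390, so θ_B = 46.09°.
Since θ_B + θ_t = 90° at Brewster incidence, θ_t = 90° − 46.09° = 43.91°.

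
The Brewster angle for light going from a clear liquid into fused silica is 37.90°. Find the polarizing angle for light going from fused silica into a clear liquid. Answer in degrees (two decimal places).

θ_B' ≈ 52.10°

tan θ_B' = n₁/n₂ = 1/tan θ_B, so θ_B' = 90° − θ_B.
θ_B' = 90° − 37.90° = 52.10°.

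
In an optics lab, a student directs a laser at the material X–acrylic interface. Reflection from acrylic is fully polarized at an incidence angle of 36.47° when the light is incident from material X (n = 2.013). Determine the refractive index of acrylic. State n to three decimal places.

Full polarization of the reflected beam means tan θ_B = n₂/n₁, where n₁ is the incident medium (material X).
n₂ = n₁ tan θ_B = 2.013 × tan 36.47° = 1.488.

n ≈ 1.488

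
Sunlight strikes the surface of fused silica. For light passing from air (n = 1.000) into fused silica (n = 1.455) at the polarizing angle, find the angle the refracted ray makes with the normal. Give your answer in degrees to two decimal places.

θ_t ≈ 34.50°

First find Brewster's angle: tan θ_B = 1.455/1.000 = 1.4550, giving θ_B = 55.50°.
At Brewster's angle the reflected and refracted rays are perpendicular, so θ_t = 90° − θ_B = 90° − 55.50° = 34.50°.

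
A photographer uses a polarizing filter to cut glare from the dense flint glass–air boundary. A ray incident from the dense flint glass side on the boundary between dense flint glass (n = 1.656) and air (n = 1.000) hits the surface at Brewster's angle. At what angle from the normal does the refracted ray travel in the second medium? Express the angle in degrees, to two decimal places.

θ_t ≈ 58.87°

θ_B = arctan(n₂/n₁) = arctan(1.000/1.656) = 31.13°.
Since θ_B + θ_t = 90° at Brewster incidence, θ_t = 90° − 31.13° = 58.87°.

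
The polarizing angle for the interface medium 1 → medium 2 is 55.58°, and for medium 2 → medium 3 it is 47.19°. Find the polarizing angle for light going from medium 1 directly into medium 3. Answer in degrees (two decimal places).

θ_B ≈ 57.59°

n₂/n₁ = tan 55.58° = 1.4594 and n₃/n₂ = tan 47.19° = 1.0795.
Multiplying, n₃/n₁ = 1.4594 × 1.0795 = 1.5754, and θ_B(1→3) = arctan 1.5754 = 57.59°.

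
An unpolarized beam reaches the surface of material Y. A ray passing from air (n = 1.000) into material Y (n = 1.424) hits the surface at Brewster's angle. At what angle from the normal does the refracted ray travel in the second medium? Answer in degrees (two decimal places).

θ_t ≈ 35.08°

θ_B = arctan(n₂/n₁) = arctan(1.424/1.000) = 54.92°.
The refracted ray is perpendicular to the reflected ray, so θ_t = 90° − θ_B = 35.08°.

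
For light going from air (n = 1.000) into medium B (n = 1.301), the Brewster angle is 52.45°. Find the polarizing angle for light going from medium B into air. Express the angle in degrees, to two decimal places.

Reversing the direction swaps n₁ and n₂, so tan θ_B' = 1/tan θ_B and θ_B' = 90° − θ_B.
Hence θ_B' = 90° − 52.45° = 37.55°.

θ_B' ≈ 37.55°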